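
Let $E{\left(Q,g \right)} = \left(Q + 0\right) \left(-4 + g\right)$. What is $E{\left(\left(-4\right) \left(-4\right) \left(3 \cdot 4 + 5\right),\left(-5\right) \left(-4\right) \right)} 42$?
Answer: $182784$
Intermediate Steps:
$E{\left(Q,g \right)} = Q \left(-4 + g\right)$
$E{\left(\left(-4\right) \left(-4\right) \left(3 \cdot 4 + 5\right),\left(-5\right) \left(-4\right) \right)} 42 = \left(-4\right) \left(-4\right) \left(3 \cdot 4 + 5\right) \left(-4 - -20\right) 42 = 16 \left(12 + 5\right) \left(-4 + 20\right) 42 = 16 \cdot 17 \cdot 16 \cdot 42 = 272 \cdot 16 \cdot 42 = 4352 \cdot 42 = 182784$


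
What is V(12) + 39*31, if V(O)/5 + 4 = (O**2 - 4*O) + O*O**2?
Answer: 10309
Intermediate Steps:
V(O) = -20 - 20*O + 5*O**2 + 5*O**3 (V(O) = -20 + 5*((O**2 - 4*O) + O*O**2) = -20 + 5*((O**2 - 4*O) + O**3) = -20 + 5*(O**2 + O**3 - 4*O) = -20 + (-20*O + 5*O**2 + 5*O**3) = -20 - 20*O + 5*O**2 + 5*O**3)
V(12) + 39*31 = (-20 - 20*12 + 5*12**2 + 5*12**3) + 39*31 = (-20 - 240 + 5*144 + 5*1728) + 1209 = (-20 - 240 + 720 + 8640) + 1209 = 9100 + 1209 = 10309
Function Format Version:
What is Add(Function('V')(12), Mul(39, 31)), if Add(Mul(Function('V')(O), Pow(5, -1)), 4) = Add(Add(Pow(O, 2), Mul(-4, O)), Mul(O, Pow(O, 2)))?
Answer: 10309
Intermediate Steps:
Function('V')(O) = Add(-20, Mul(-20, O), Mul(5, Pow(O, 2)), Mul(5, Pow(O, 3))) (Function('V')(O) = Add(-20, Mul(5, Add(Add(Pow(O, 2), Mul(-4, O)), Mul(O, Pow(O, 2))))) = Add(-20, Mul(5, Add(Add(Pow(O, 2), Mul(-4, O)), Pow(O, 3)))) = Add(-20, Mul(5, Add(Pow(O, 2), Pow(O, 3), Mul(-4, O)))) = Add(-20, Add(Mul(-20, O), Mul(5, Pow(O, 2)), Mul(5, Pow(O, 3)))) = Add(-20, Mul(-20, O), Mul(5, Pow(O, 2)), Mul(5, Pow(O, 3))))
Add(Function('V')(12), Mul(39, 31)) = Add(Add(-20, Mul(-20, 12), Mul(5, Pow(12, 2)), Mul(5, Pow(12, 3))), Mul(39, 31)) = Add(Add(-20, -240, Mul(5, 144), Mul(5, 1728)), 1209) = Add(Add(-20, -240, 720, 8640), 1209) = Add(9100, 1209) = 10309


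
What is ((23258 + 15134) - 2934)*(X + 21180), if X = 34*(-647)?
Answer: -29004644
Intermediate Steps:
X = -21998
((23258 + 15134) - 2934)*(X + 21180) = ((23258 + 15134) - 2934)*(-21998 + 21180) = (38392 - 2934)*(-818) = 35458*(-818) = -29004644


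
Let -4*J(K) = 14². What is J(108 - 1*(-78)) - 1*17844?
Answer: -17893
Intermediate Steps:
J(K) = -49 (J(K) = -¼*14² = -¼*196 = -49)
J(108 - 1*(-78)) - 1*17844 = -49 - 1*17844 = -49 - 17844 = -17893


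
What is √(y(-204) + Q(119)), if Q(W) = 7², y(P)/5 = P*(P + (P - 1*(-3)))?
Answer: 23*√781 ≈ 642.77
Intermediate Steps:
y(P) = 5*P*(3 + 2*P) (y(P) = 5*(P*(P + (P - 1*(-3)))) = 5*(P*(P + (P + 3))) = 5*(P*(P + (3 + P))) = 5*(P*(3 + 2*P)) = 5*P*(3 + 2*P))
Q(W) = 49
√(y(-204) + Q(119)) = √(5*(-204)*(3 + 2*(-204)) + 49) = √(5*(-204)*(3 - 408) + 49) = √(5*(-204)*(-405) + 49) = √(413100 + 49) = √413149 = 23*√781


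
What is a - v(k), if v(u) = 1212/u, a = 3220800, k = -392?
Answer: 315638703/98 ≈ 3.2208e+6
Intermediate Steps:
a - v(k) = 3220800 - 1212/(-392) = 3220800 - 1212*(-1)/392 = 3220800 - 1*(-303/98) = 3220800 + 303/98 = 315638703/98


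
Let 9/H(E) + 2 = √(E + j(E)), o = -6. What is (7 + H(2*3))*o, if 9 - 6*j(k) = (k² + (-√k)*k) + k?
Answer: -42 + 54/(2 - √(½ + √6)) ≈ 149.09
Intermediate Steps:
j(k) = 3/2 - k/6 - k²/6 + k^(3/2)/6 (j(k) = 3/2 - ((k² + (-√k)*k) + k)/6 = 3/2 - ((k² - k^(3/2)) + k)/6 = 3/2 - (k + k² - k^(3/2))/6 = 3/2 + (-k/6 - k²/6 + k^(3/2)/6) = 3/2 - k/6 - k²/6 + k^(3/2)/6)
H(E) = 9/(-2 + √(3/2 - E²/6 + E^(3/2)/6 + 5*E/6)) (H(E) = 9/(-2 + √(E + (3/2 - E/6 - E²/6 + E^(3/2)/6))) = 9/(-2 + √(3/2 - E²/6 + E^(3/2)/6 + 5*E/6)))
(7 + H(2*3))*o = (7 + 54/(-12 + √6*√(9 + (2*3)^(3/2) - (2*3)² + 5*(2*3))))*(-6) = (7 + 54/(-12 + √6*√(9 + 6^(3/2) - 1*6² + 5*6)))*(-6) = (7 + 54/(-12 + √6*√(9 + 6*√6 - 1*36 + 30)))*(-6) = (7 + 54/(-12 + √6*√(9 + 6*√6 - 36 + 30)))*(-6) = (7 + 54/(-12 + √6*√(3 + 6*√6)))*(-6) = -42 - 324/(-12 + √6*√(3 + 6*√6))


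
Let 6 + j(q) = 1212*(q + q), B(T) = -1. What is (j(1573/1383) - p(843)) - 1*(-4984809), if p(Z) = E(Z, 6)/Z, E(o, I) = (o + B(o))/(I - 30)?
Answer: 23259366623453/4663476 ≈ 4.9876e+6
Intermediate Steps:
E(o, I) = (-1 + o)/(-30 + I) (E(o, I) = (o - 1)/(I - 30) = (-1 + o)/(-30 + I))
j(q) = -6 + 2424*q (j(q) = -6 + 1212*(q + q) = -6 + 1212*(2*q) = -6 + 2424*q)
p(Z) = (1/24 - Z/24)/Z (p(Z) = ((-1 + Z)/(-30 + 6))/Z = ((-1 + Z)/(-24))/Z = (-(-1 + Z)/24)/Z = (1/24 - Z/24)/Z)
(j(1573/1383) - p(843)) - 1*(-4984809) = ((-6 + 2424*(1573/1383)) - (1 - 1*843)/(24*843)) - 1*(-4984809) = ((-6 + 2424*(1573*(1/1383))) - (1 - 843)/(24*843)) + 4984809 = ((-6 + 2424*(1573/1383)) - (-842)/(24*843)) + 4984809 = ((-6 + 1270984/461) - 1*(-421/10116)) + 4984809 = (1268218/461 + 421/10116) + 4984809 = 12829487369/4663476 + 4984809 = 23259366623453/4663476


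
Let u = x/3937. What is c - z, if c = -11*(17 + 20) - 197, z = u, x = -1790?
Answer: -2376158/3937 ≈ -603.54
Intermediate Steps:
u = -1790/3937 ≈ -0.45466
z = -1790/3937 ≈ -0.45466
c = -604 (c = -11*37 - 197 = -407 - 197 = -604)
c - z = -604 - 1*(-1790/3937) = -604 + 1790/3937 = -2376158/3937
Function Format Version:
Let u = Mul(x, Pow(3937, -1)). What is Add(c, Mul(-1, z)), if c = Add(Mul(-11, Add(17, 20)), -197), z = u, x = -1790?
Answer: Rational(-2376158, 3937) ≈ -603.54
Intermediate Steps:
u = Rational(-1790, 3937) (u = Mul(-1790, Pow(3937, -1)) = Mul(-1790, Rational(1, 3937)) = Rational(-1790, 3937) ≈ -0.45466)
z = Rational(-1790, 3937) ≈ -0.45466
c = -604 (c = Add(Mul(-11, 37), -197) = Add(-407, -197) = -604)
Add(c, Mul(-1, z)) = Add(-604, Mul(-1, Rational(-1790, 3937))) = Add(-604, Rational(1790, 3937)) = Rational(-2376158, 3937)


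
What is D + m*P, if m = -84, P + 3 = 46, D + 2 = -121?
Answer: -3735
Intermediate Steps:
D = -123 (D = -2 - 121 = -123)
P = 43 (P = -3 + 46 = 43)
D + m*P = -123 - 84*43 = -123 - 3612 = -3735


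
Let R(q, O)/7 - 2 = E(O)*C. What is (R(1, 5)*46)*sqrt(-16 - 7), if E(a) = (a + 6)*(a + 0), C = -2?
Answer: -34776*I*sqrt(23) ≈ -1.6678e+5*I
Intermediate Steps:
E(a) = a*(6 + a) (E(a) = (6 + a)*a = a*(6 + a))
R(q, O) = 14 - 14*O*(6 + O) (R(q, O) = 14 + 7*((O*(6 + O))*(-2)) = 14 + 7*(-2*O*(6 + O)) = 14 - 14*O*(6 + O))
(R(1, 5)*46)*sqrt(-16 - 7) = ((14 - 14*5*(6 + 5))*46)*sqrt(-16 - 7) = ((14 - 14*5*11)*46)*sqrt(-23) = ((14 - 770)*46)*(I*sqrt(23)) = (-756*46)*(I*sqrt(23)) = -34776*I*sqrt(23)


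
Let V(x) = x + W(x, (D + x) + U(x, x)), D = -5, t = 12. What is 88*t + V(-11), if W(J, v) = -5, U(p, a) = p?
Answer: 1040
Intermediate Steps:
V(x) = -5 + x (V(x) = x - 5 = -5 + x)
88*t + V(-11) = 88*12 + (-5 - 11) = 1056 - 16 = 1040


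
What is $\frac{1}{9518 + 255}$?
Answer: $\frac{1}{9773} \approx 0.00010232$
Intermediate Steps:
$\frac{1}{9518 + 255} = \frac{1}{9773}$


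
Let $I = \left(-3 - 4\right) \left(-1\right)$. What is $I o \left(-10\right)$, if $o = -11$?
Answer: $770$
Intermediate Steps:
$I = 7$ ($I = \left(-7\right) \left(-1\right) = 7$)
$I o \left(-10\right) = 7 \left(-11\right) \left(-10\right) = \left(-77\right) \left(-10\right) = 770$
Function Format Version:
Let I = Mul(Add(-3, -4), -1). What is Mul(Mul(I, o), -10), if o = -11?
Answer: 770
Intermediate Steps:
I = 7 (I = Mul(-7, -1) = 7)
Mul(Mul(I, o), -10) = Mul(Mul(7, -11), -10) = Mul(-77, -10) = 770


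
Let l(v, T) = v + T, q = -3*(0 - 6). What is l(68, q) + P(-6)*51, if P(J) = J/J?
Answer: 137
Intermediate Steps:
P(J) = 1
q = 18 (q = -3*(-6) = 18)
l(v, T) = T + v
l(68, q) + P(-6)*51 = (18 + 68) + 1*51 = 86 + 51 = 137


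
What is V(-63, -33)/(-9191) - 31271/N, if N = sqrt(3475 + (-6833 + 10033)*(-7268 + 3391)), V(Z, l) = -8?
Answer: 8/9191 + 31271*I*sqrt(496117)/2480585 ≈ 0.00087042 + 8.8793*I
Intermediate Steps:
N = 5*I*sqrt(496117) (N = sqrt(3475 + 3200*(-3877)) = sqrt(3475 - 12406400) = sqrt(-12402925) = 5*I*sqrt(496117) ≈ 3521.8*I)
V(-63, -33)/(-9191) - 31271/N = -8/(-9191) - 31271*(-I*sqrt(496117)/2480585) = -8*(-1/9191) - (-31271)*I*sqrt(496117)/2480585 = 8/9191 + 31271*I*sqrt(496117)/2480585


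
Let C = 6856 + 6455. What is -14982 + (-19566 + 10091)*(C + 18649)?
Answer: -302835982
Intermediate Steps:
C = 13311
-14982 + (-19566 + 10091)*(C + 18649) = -14982 + (-19566 + 10091)*(13311 + 18649) = -14982 - 9475*31960 = -14982 - 302821000 = -302835982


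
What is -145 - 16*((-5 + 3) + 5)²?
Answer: -289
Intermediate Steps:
-145 - 16*((-5 + 3) + 5)² = -145 - 16*(-2 + 5)² = -145 - 16*3² = -145 - 16*9 = -145 - 144 = -289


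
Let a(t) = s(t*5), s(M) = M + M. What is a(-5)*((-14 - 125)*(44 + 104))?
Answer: 1028600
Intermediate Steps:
s(M) = 2*M
a(t) = 10*t (a(t) = 2*(t*5) = 2*(5*t) = 10*t)
a(-5)*((-14 - 125)*(44 + 104)) = (10*(-5))*((-14 - 125)*(44 + 104)) = -(-6950)*148 = -50*(-20572) = 1028600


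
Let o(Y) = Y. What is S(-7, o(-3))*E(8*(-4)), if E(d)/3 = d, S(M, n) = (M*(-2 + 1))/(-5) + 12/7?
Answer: -1056/35 ≈ -30.171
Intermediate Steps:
S(M, n) = 12/7 + M/5 (S(M, n) = (M*(-1))*(-1/5) + 12*(1/7) = -M*(-1/5) + 12/7 = M/5 + 12/7 = 12/7 + M/5)
E(d) = 3*d
S(-7, o(-3))*E(8*(-4)) = (12/7 + (1/5)*(-7))*(3*(8*(-4))) = (12/7 - 7/5)*(3*(-32)) = (11/35)*(-96) = -1056/35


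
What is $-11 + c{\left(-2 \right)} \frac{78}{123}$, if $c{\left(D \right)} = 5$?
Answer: $- \frac{321}{41} \approx -7.8293$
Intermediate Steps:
$-11 + c{\left(-2 \right)} \frac{78}{123} = -11 + 5 \cdot \frac{78}{123} = -11 + 5 \cdot 78 \cdot \frac{1}{123} = -11 + 5 \cdot \frac{26}{41} = -11 + \frac{130}{41} = - \frac{321}{41}$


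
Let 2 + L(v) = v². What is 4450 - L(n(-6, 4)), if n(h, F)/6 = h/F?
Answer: 4371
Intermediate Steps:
n(h, F) = 6*h/F (n(h, F) = 6*(h/F) = 6*h/F)
L(v) = -2 + v²
4450 - L(n(-6, 4)) = 4450 - (-2 + (6*(-6)/4)²) = 4450 - (-2 + (6*(-6)*(¼))²) = 4450 - (-2 + (-9)²) = 4450 - (-2 + 81) = 4450 - 1*79 = 4450 - 79 = 4371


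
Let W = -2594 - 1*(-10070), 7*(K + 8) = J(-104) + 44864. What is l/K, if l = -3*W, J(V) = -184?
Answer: -39249/11156 ≈ -3.5182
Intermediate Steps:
K = 44624/7 (K = -8 + (-184 + 44864)/7 = -8 + (⅐)*44680 = -8 + 44680/7 = 44624/7 ≈ 6374.9)
W = 7476 (W = -2594 + 10070 = 7476)
l = -22428 (l = -3*7476 = -22428)
l/K = -22428/44624/7 = -22428*7/44624 = -39249/11156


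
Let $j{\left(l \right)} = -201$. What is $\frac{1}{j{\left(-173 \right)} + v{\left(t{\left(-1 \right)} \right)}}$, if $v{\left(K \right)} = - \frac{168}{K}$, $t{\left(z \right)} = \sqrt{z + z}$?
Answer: $- \frac{67}{18171} - \frac{28 i \sqrt{2}}{18171} \approx -0.0036872 - 0.0021792 i$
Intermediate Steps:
$t{\left(z \right)} = \sqrt{2} \sqrt{z}$ ($t{\left(z \right)} = \sqrt{2 z} = \sqrt{2} \sqrt{z}$)
$\frac{1}{j{\left(-173 \right)} + v{\left(t{\left(-1 \right)} \right)}} = \frac{1}{-201 - \frac{168}{\sqrt{2} \sqrt{-1}}} = \frac{1}{-201 - \frac{168}{\sqrt{2} i}} = \frac{1}{-201 - \frac{168}{i \sqrt{2}}} = \frac{1}{-201 - 168 \left(- \frac{i \sqrt{2}}{2}\right)} = \frac{1}{-201 + 84 i \sqrt{2}}$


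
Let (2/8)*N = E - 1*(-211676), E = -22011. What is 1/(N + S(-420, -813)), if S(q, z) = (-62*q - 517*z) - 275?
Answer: 1/1204746 ≈ 8.3005e-7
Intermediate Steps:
N = 758660 (N = 4*(-22011 - 1*(-211676)) = 4*(-22011 + 211676) = 4*189665 = 758660)
S(q, z) = -275 - 517*z - 62*q (S(q, z) = (-517*z - 62*q) - 275 = -275 - 517*z - 62*q)
1/(N + S(-420, -813)) = 1/(758660 + (-275 - 517*(-813) - 62*(-420))) = 1/(758660 + (-275 + 420321 + 26040)) = 1/(758660 + 446086) = 1/1204746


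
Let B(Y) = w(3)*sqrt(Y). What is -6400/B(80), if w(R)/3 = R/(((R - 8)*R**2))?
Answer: 1600*sqrt(5) ≈ 3577.7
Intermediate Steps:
w(R) = 3/(R*(-8 + R)) (w(R) = 3*(R/(((R - 8)*R**2))) = 3*(R/(((-8 + R)*R**2))) = 3*(R/((R**2*(-8 + R)))) = 3*(R*(1/(R**2*(-8 + R)))) = 3*(1/(R*(-8 + R))) = 3/(R*(-8 + R)))
B(Y) = -sqrt(Y)/5 (B(Y) = (3/(3*(-8 + 3)))*sqrt(Y) = (3*(1/3)/(-5))*sqrt(Y) = (3*(1/3)*(-1/5))*sqrt(Y) = -sqrt(Y)/5)
-6400/B(80) = -6400*(-sqrt(5)/4) = -(-1600)*sqrt(5) = 1600*sqrt(5)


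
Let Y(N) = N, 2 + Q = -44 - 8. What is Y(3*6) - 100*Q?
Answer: 5418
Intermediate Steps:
Q = -54 (Q = -2 + (-44 - 8) = -2 - 52 = -54)
Y(3*6) - 100*Q = 3*6 - 100*(-54) = 18 + 5400 = 5418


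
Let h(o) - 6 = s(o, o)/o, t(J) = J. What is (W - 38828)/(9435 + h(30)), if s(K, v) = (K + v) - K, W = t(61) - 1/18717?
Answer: -362800970/88362957 ≈ -4.1058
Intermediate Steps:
W = 1141736/18717 (W = 61 - 1/18717 = 1141736/18717 ≈ 61.000)
s(K, v) = v
h(o) = 7 (h(o) = 6 + o/o = 6 + 1 = 7)
(W - 38828)/(9435 + h(30)) = (1141736/18717 - 38828)/(9435 + 7) = -725601940/18717/9442 = -725601940/18717*1/9442 = -362800970/88362957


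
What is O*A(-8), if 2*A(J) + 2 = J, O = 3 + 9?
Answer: -60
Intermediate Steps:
O = 12
A(J) = -1 + J/2
O*A(-8) = 12*(-1 + (½)*(-8)) = 12*(-1 - 4) = 12*(-5) = -60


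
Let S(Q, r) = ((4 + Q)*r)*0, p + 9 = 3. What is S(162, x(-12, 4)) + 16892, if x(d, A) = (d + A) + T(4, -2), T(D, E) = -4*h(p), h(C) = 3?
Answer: 16892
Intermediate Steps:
p = -6 (p = -9 + 3 = -6)
T(D, E) = -12 (T(D, E) = -4*3 = -12)
x(d, A) = -12 + A + d (x(d, A) = (d + A) - 12 = (A + d) - 12 = -12 + A + d)
S(Q, r) = 0 (S(Q, r) = (r*(4 + Q))*0 = 0)
S(162, x(-12, 4)) + 16892 = 0 + 16892 = 16892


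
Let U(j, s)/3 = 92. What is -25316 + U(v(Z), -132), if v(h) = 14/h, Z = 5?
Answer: -25040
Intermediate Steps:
U(j, s) = 276 (U(j, s) = 3*92 = 276)
-25316 + U(v(Z), -132) = -25316 + 276 = -25040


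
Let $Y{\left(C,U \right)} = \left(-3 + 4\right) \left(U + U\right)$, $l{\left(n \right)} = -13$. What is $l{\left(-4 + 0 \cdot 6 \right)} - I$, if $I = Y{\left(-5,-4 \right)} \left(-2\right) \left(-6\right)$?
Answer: $83$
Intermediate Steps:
$Y{\left(C,U \right)} = 2 U$ ($Y{\left(C,U \right)} = 1 \cdot 2 U = 2 U$)
$I = -96$ ($I = 2 \left(-4\right) \left(-2\right) \left(-6\right) = \left(-8\right) \left(-2\right) \left(-6\right) = 16 \left(-6\right) = -96$)
$l{\left(-4 + 0 \cdot 6 \right)} - I = -13 - -96 = -13 + 96 = 83$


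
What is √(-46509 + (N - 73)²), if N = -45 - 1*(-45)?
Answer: 2*I*√10295 ≈ 202.93*I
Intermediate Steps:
N = 0 (N = -45 + 45 = 0)
√(-46509 + (N - 73)²) = √(-46509 + (0 - 73)²) = √(-46509 + (-73)²) = √(-46509 + 5329) = √(-41180) = 2*I*√10295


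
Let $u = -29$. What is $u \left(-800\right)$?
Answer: $23200$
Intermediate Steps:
$u \left(-800\right) = \left(-29\right) \left(-800\right) = 23200$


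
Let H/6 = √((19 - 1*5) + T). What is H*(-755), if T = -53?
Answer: -4530*I*√39 ≈ -28290.0*I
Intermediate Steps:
H = 6*I*√39 (H = 6*√((19 - 1*5) - 53) = 6*√((19 - 5) - 53) = 6*√(14 - 53) = 6*√(-39) = 6*(I*√39) = 6*I*√39 ≈ 37.47*I)
H*(-755) = (6*I*√39)*(-755) = -4530*I*√39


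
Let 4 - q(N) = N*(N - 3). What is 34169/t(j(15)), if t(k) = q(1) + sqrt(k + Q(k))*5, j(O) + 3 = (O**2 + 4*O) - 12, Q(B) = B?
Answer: -34169/2244 + 170845*sqrt(15)/2244 ≈ 279.64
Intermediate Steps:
q(N) = 4 - N*(-3 + N) (q(N) = 4 - N*(N - 3) = 4 - N*(-3 + N))
j(O) = -15 + O**2 + 4*O (j(O) = -3 + ((O**2 + 4*O) - 12) = -3 + (-12 + O**2 + 4*O) = -15 + O**2 + 4*O)
t(k) = 6 + 5*sqrt(2)*sqrt(k) (t(k) = (4 - 1*1**2 + 3*1) + sqrt(k + k)*5 = (4 - 1*1 + 3) + sqrt(2*k)*5 = (4 - 1 + 3) + (sqrt(2)*sqrt(k))*5 = 6 + 5*sqrt(2)*sqrt(k))
34169/t(j(15)) = 34169/(6 + 5*sqrt(2)*sqrt(-15 + 15**2 + 4*15)) = 34169/(6 + 5*sqrt(2)*sqrt(-15 + 225 + 60)) = 34169/(6 + 5*sqrt(2)*sqrt(270)) = 34169/(6 + 5*sqrt(2)*(3*sqrt(30))) = 34169/(6 + 30*sqrt(15))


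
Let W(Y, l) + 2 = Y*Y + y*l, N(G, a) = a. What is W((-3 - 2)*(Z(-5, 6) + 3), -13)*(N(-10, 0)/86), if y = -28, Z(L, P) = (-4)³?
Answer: 0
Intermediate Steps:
Z(L, P) = -64
W(Y, l) = -2 + Y² - 28*l (W(Y, l) = -2 + (Y*Y - 28*l) = -2 + (Y² - 28*l) = -2 + Y² - 28*l)
W((-3 - 2)*(Z(-5, 6) + 3), -13)*(N(-10, 0)/86) = (-2 + ((-3 - 2)*(-64 + 3))² - 28*(-13))*(0/86) = (-2 + (-5*(-61))² + 364)*(0*(1/86)) = (-2 + 305² + 364)*0 = (-2 + 93025 + 364)*0 = 93387*0 = 0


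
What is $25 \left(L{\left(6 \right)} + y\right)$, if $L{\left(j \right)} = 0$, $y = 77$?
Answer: $1925$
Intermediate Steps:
$25 \left(L{\left(6 \right)} + y\right) = 25 \left(0 + 77\right) = 25 \cdot 77 = 1925$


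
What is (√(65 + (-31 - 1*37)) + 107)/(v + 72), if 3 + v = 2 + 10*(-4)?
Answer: 107/31 + I*√3/31 ≈ 3.4516 + 0.055873*I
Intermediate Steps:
v = -41 (v = -3 + (2 + 10*(-4)) = -3 + (2 - 40) = -3 - 38 = -41)
(√(65 + (-31 - 1*37)) + 107)/(v + 72) = (√(65 + (-31 - 1*37)) + 107)/(-41 + 72) = (√(65 + (-31 - 37)) + 107)/31 = (√(65 - 68) + 107)*(1/31) = (√(-3) + 107)*(1/31) = (I*√3 + 107)*(1/31) = (107 + I*√3)*(1/31) = 107/31 + I*√3/31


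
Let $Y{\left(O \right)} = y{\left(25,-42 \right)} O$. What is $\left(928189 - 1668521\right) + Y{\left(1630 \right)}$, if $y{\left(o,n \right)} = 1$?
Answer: $-738702$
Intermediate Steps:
$Y{\left(O \right)} = O$ ($Y{\left(O \right)} = 1 O = O$)
$\left(928189 - 1668521\right) + Y{\left(1630 \right)} = \left(928189 - 1668521\right) + 1630 = -740332 + 1630 = -738702$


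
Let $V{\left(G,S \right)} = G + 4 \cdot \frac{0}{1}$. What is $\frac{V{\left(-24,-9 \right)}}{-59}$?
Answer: $\frac{24}{59} \approx 0.40678$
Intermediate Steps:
$V{\left(G,S \right)} = G$ ($V{\left(G,S \right)} = G + 4 \cdot 0 \cdot 1 = G + 4 \cdot 0 = G + 0 = G$)
$\frac{V{\left(-24,-9 \right)}}{-59} = - \frac{24}{-59} = \left(-24\right) \left(- \frac{1}{59}\right) = \frac{24}{59}$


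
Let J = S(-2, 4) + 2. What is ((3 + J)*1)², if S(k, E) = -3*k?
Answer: 121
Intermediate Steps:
J = 8 (J = -3*(-2) + 2 = 6 + 2 = 8)
((3 + J)*1)² = ((3 + 8)*1)² = (11*1)² = 11² = 121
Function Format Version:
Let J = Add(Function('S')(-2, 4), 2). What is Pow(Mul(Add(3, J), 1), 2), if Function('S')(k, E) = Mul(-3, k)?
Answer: 121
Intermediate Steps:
J = 8 (J = Add(Mul(-3, -2), 2) = Add(6, 2) = 8)
Pow(Mul(Add(3, J), 1), 2) = Pow(Mul(Add(3, 8), 1), 2) = Pow(Mul(11, 1), 2) = Pow(11, 2) = 121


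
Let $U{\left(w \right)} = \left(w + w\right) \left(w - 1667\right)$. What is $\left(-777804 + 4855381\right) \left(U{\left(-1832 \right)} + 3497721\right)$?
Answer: $66538133907889$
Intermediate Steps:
$U{\left(w \right)} = 2 w \left(-1667 + w\right)$
$\left(-777804 + 4855381\right) \left(U{\left(-1832 \right)} + 3497721\right) = \left(-777804 + 4855381\right) \left(2 \left(-1832\right) \left(-1667 - 1832\right) + 3497721\right) = 4077577 \left(2 \left(-1832\right) \left(-3499\right) + 3497721\right) = 4077577 \left(12820336 + 3497721\right) = 4077577 \cdot 16318057 = 66538133907889$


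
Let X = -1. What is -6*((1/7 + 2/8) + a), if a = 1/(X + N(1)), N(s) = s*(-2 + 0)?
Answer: -5/14 ≈ -0.35714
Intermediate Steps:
N(s) = -2*s (N(s) = s*(-2) = -2*s)
a = -⅓ (a = 1/(-1 - 2*1) = 1/(-1 - 2) = 1/(-3) = -⅓ ≈ -0.33333)
-6*((1/7 + 2/8) + a) = -6*((1/7 + 2/8) - ⅓) = -6*((1*(⅐) + 2*(⅛)) - ⅓) = -6*((⅐ + ¼) - ⅓) = -6*(11/28 - ⅓) = -6*5/84 = -5/14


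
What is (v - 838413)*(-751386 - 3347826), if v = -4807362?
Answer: 23143228629300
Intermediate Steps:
(v - 838413)*(-751386 - 3347826) = (-4807362 - 838413)*(-751386 - 3347826) = -5645775*(-4099212) = 23143228629300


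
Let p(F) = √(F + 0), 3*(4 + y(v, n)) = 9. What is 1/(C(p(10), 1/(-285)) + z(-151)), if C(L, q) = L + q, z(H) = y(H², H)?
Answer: 40755/365227 + 81225*√10/730454 ≈ 0.46323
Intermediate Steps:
y(v, n) = -1 (y(v, n) = -4 + (⅓)*9 = -4 + 3 = -1)
z(H) = -1
p(F) = √F
1/(C(p(10), 1/(-285)) + z(-151)) = 1/((√10 + 1/(-285)) - 1) = 1/((√10 - 1/285) - 1) = 1/((-1/285 + √10) - 1) = 1/(-286/285 + √10)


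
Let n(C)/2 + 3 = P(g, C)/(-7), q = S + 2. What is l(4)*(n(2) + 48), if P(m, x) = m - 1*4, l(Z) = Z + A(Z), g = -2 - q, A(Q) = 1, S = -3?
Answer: 1520/7 ≈ 217.14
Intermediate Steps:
q = -1 (q = -3 + 2 = -1)
g = -1 (g = -2 - 1*(-1) = -2 + 1 = -1)
l(Z) = 1 + Z (l(Z) = Z + 1 = 1 + Z)
P(m, x) = -4 + m (P(m, x) = m - 4 = -4 + m)
n(C) = -32/7 (n(C) = -6 + 2*((-4 - 1)/(-7)) = -6 + 2*(-5*(-⅐)) = -6 + 2*(5/7) = -6 + 10/7 = -32/7)
l(4)*(n(2) + 48) = (1 + 4)*(-32/7 + 48) = 5*(304/7) = 1520/7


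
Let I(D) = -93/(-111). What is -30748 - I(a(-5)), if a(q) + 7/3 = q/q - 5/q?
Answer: -1137707/37 ≈ -30749.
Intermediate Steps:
a(q) = -4/3 - 5/q (a(q) = -7/3 + (q/q - 5/q) = -7/3 + (1 - 5/q) = -4/3 - 5/q)
I(D) = 31/37 (I(D) = -93*(-1/111) = 31/37)
-30748 - I(a(-5)) = -30748 - 1*31/37 = -30748 - 31/37 = -1137707/37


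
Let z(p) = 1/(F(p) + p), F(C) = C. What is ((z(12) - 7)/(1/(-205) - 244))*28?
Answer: 239645/300126 ≈ 0.79848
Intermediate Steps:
z(p) = 1/(2*p) (z(p) = 1/(p + p) = 1/(2*p))
((z(12) - 7)/(1/(-205) - 244))*28 = (((½)/12 - 7)/(1/(-205) - 244))*28 = (((½)*(1/12) - 7)/(-1/205 - 244))*28 = ((1/24 - 7)/(-50021/205))*28 = -167/24*(-205/50021)*28 = (34235/1200504)*28 = 239645/300126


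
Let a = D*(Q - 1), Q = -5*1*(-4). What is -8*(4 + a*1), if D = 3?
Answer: -488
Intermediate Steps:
Q = 20 (Q = -5*(-4) = 20)
a = 57 (a = 3*(20 - 1) = 3*19 = 57)
-8*(4 + a*1) = -8*(4 + 57*1) = -8*(4 + 57) = -8*61 = -488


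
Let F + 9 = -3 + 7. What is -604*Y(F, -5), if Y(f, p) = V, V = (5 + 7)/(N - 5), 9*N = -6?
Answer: 21744/17 ≈ 1279.1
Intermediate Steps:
N = -⅔ (N = (⅑)*(-6) = -⅔ ≈ -0.66667)
F = -5 (F = -9 + (-3 + 7) = -9 + 4 = -5)
V = -36/17 (V = (5 + 7)/(-⅔ - 5) = 12/(-17/3) = 12*(-3/17) = -36/17 ≈ -2.1176)
Y(f, p) = -36/17
-604*Y(F, -5) = -604*(-36/17) = 21744/17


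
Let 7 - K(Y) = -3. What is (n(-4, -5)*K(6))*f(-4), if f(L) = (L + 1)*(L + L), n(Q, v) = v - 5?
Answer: -2400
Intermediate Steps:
n(Q, v) = -5 + v
K(Y) = 10 (K(Y) = 7 - 1*(-3) = 7 + 3 = 10)
f(L) = 2*L*(1 + L) (f(L) = (1 + L)*(2*L) = 2*L*(1 + L))
(n(-4, -5)*K(6))*f(-4) = ((-5 - 5)*10)*(2*(-4)*(1 - 4)) = (-10*10)*(2*(-4)*(-3)) = -100*24 = -2400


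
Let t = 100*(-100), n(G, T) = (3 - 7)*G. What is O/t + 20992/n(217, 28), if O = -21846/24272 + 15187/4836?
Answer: -24839224020157/1027069680000 ≈ -24.185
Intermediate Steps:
n(G, T) = -4*G
O = 32871451/14672424 (O = -21846*1/24272 + 15187*(1/4836) = -10923/12136 + 15187/4836 = 32871451/14672424 ≈ 2.2404)
t = -10000
O/t + 20992/n(217, 28) = (32871451/14672424)/(-10000) + 20992/((-4*217)) = (32871451/14672424)*(-1/10000) + 20992/(-868) = -32871451/146724240000 + 20992*(-1/868) = -32871451/146724240000 - 5248/217 = -24839224020157/1027069680000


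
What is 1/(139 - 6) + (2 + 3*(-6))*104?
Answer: -221311/133 ≈ -1664.0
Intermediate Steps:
1/(139 - 6) + (2 + 3*(-6))*104 = 1/133 + (2 - 18)*104 = 1/133 - 16*104 = 1/133 - 1664 = -221311/133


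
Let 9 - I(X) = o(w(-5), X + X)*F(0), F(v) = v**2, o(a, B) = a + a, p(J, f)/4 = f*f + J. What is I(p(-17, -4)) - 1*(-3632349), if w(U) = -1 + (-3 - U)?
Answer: 3632358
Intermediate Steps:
p(J, f) = 4*J + 4*f**2 (p(J, f) = 4*(f*f + J) = 4*(f**2 + J) = 4*(J + f**2) = 4*J + 4*f**2)
w(U) = -4 - U
o(a, B) = 2*a
I(X) = 9 (I(X) = 9 - 2*(-4 - 1*(-5))*0**2 = 9 - 2*(-4 + 5)*0 = 9 - 2*1*0 = 9 - 2*0 = 9 - 1*0 = 9 + 0 = 9)
I(p(-17, -4)) - 1*(-3632349) = 9 - 1*(-3632349) = 9 + 3632349 = 3632358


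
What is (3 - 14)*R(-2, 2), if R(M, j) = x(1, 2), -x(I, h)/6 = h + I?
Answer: 198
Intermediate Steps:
x(I, h) = -6*I - 6*h (x(I, h) = -6*(h + I) = -6*(I + h) = -6*I - 6*h)
R(M, j) = -18 (R(M, j) = -6*1 - 6*2 = -6 - 12 = -18)
(3 - 14)*R(-2, 2) = (3 - 14)*(-18) = -11*(-18) = 198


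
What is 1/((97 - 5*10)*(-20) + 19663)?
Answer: 1/18723 ≈ 5.3410e-5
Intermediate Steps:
1/((97 - 5*10)*(-20) + 19663) = 1/((97 - 50)*(-20) + 19663) = 1/(47*(-20) + 19663) = 1/(-940 + 19663) = 1/18723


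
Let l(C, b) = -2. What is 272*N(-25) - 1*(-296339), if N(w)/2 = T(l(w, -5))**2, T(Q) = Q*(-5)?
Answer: 350739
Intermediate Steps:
T(Q) = -5*Q
N(w) = 200 (N(w) = 2*(-5*(-2))**2 = 2*10**2 = 2*100 = 200)
272*N(-25) - 1*(-296339) = 272*200 - 1*(-296339) = 54400 + 296339 = 350739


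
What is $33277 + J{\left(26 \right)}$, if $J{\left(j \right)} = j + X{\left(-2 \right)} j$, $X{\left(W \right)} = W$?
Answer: $33251$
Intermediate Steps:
$J{\left(j \right)} = - j$ ($J{\left(j \right)} = j - 2 j = - j$)
$33277 + J{\left(26 \right)} = 33277 - 26 = 33251$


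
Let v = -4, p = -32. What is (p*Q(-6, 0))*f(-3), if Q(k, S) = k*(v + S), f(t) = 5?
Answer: -3840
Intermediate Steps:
Q(k, S) = k*(-4 + S)
(p*Q(-6, 0))*f(-3) = -(-192)*(-4 + 0)*5 = -(-192)*(-4)*5 = -32*24*5 = -768*5 = -3840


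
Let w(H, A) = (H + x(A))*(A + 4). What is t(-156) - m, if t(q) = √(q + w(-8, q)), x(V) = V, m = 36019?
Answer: -36019 + 2*√6193 ≈ -35862.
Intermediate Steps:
w(H, A) = (4 + A)*(A + H) (w(H, A) = (H + A)*(A + 4) = (A + H)*(4 + A) = (4 + A)*(A + H))
t(q) = √(-32 + q² - 3*q) (t(q) = √(q + (q² + 4*q + 4*(-8) + q*(-8))) = √(q + (q² + 4*q - 32 - 8*q)) = √(q + (-32 + q² - 4*q)) = √(-32 + q² - 3*q))
t(-156) - m = √(-32 + (-156)² - 3*(-156)) - 1*36019 = √(-32 + 24336 + 468) - 36019 = √24772 - 36019 = 2*√6193 - 36019 = -36019 + 2*√6193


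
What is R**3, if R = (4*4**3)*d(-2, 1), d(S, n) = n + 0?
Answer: 16777216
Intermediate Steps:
d(S, n) = n
R = 256 (R = (4*4**3)*1 = (4*64)*1 = 256*1 = 256)
R**3 = 256**3 = 16777216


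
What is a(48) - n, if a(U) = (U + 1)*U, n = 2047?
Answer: 305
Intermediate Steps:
a(U) = U*(1 + U) (a(U) = (1 + U)*U = U*(1 + U))
a(48) - n = 48*(1 + 48) - 1*2047 = 48*49 - 2047 = 2352 - 2047 = 305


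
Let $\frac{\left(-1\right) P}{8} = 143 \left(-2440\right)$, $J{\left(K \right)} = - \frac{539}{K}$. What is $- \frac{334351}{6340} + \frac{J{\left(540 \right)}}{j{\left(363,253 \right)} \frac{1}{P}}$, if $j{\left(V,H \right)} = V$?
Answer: $- \frac{3968736511}{513540} \approx -7728.2$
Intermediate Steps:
$P = 2791360$ ($P = - 8 \cdot 143 \left(-2440\right) = \left(-8\right) \left(-348920\right) = 2791360$)
$- \frac{334351}{6340} + \frac{J{\left(540 \right)}}{j{\left(363,253 \right)} \frac{1}{P}} = - \frac{334351}{6340} + \frac{\left(-539\right) \frac{1}{540}}{363 \cdot \frac{1}{2791360}} = \left(-334351\right) \frac{1}{6340} + \frac{\left(-539\right) \frac{1}{540}}{363 \cdot \frac{1}{2791360}} = - \frac{334351}{6340} - \frac{539}{540 \cdot \frac{33}{253760}} = - \frac{334351}{6340} - \frac{621712}{81} = - \frac{3968736511}{513540}$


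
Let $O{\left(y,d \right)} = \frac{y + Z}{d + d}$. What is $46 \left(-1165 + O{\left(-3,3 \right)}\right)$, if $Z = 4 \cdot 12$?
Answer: $-53245$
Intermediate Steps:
$Z = 48$
$O{\left(y,d \right)} = \frac{48 + y}{2 d}$ ($O{\left(y,d \right)} = \frac{y + 48}{d + d} = \frac{48 + y}{2 d}$)
$46 \left(-1165 + O{\left(-3,3 \right)}\right) = 46 \left(-1165 + \frac{48 - 3}{2 \cdot 3}\right) = 46 \left(-1165 + \frac{1}{2} \cdot \frac{1}{3} \cdot 45\right) = 46 \left(-1165 + \frac{15}{2}\right) = 46 \left(- \frac{2315}{2}\right) = -53245$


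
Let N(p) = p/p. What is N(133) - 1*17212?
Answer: -17211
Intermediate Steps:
N(p) = 1
N(133) - 1*17212 = 1 - 1*17212 = 1 - 17212 = -17211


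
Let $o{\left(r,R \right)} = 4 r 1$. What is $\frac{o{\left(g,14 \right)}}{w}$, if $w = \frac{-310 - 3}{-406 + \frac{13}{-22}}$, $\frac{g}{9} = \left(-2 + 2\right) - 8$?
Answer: $- \frac{1288080}{3443} \approx -374.12$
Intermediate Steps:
$g = -72$ ($g = 9 \left(\left(-2 + 2\right) - 8\right) = 9 \left(0 - 8\right) = 9 \left(-8\right) = -72$)
$o{\left(r,R \right)} = 4 r$
$w = \frac{6886}{8945}$ ($w = - \frac{313}{-406 + 13 \left(- \frac{1}{22}\right)} = - \frac{313}{-406 - \frac{13}{22}} = - \frac{313}{- \frac{8945}{22}} = \left(-313\right) \left(- \frac{22}{8945}\right) = \frac{6886}{8945} \approx 0.76982$)
$\frac{o{\left(g,14 \right)}}{w} = \frac{4 \left(-72\right)}{\frac{6886}{8945}} = \left(-288\right) \frac{8945}{6886} = - \frac{1288080}{3443}$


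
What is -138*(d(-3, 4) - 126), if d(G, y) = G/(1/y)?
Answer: 19044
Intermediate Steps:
d(G, y) = G*y
-138*(d(-3, 4) - 126) = -138*(-3*4 - 126) = -138*(-12 - 126) = -138*(-138) = 19044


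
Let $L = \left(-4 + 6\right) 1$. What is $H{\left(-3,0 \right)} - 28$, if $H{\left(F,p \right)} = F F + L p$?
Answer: $-19$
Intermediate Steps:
$L = 2$ ($L = 2 \cdot 1 = 2$)
$H{\left(F,p \right)} = F^{2} + 2 p$ ($H{\left(F,p \right)} = F F + 2 p = F^{2} + 2 p$)
$H{\left(-3,0 \right)} - 28 = \left(\left(-3\right)^{2} + 2 \cdot 0\right) - 28 = \left(9 + 0\right) - 28 = 9 - 28 = -19$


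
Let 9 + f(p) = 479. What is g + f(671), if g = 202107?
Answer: 202577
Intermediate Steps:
f(p) = 470 (f(p) = -9 + 479 = 470)
g + f(671) = 202107 + 470 = 202577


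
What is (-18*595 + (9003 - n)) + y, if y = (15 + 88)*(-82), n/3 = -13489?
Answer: 30314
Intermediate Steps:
n = -40467 (n = 3*(-13489) = -40467)
y = -8446 (y = 103*(-82) = -8446)
(-18*595 + (9003 - n)) + y = (-18*595 + (9003 - 1*(-40467))) - 8446 = (-10710 + (9003 + 40467)) - 8446 = (-10710 + 49470) - 8446 = 38760 - 8446 = 30314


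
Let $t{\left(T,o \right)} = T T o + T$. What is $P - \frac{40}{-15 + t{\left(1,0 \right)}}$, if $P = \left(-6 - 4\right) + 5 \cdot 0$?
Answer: $- \frac{50}{7} \approx -7.1429$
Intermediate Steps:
$t{\left(T,o \right)} = T + o T^{2}$ ($t{\left(T,o \right)} = T^{2} o + T = o T^{2} + T = T + o T^{2}$)
$P = -10$ ($P = -10 + 0 = -10$)
$P - \frac{40}{-15 + t{\left(1,0 \right)}} = -10 - \frac{40}{-15 + 1 \left(1 + 1 \cdot 0\right)} = -10 - \frac{40}{-15 + 1 \left(1 + 0\right)} = -10 - \frac{40}{-15 + 1 \cdot 1} = -10 - \frac{40}{-15 + 1} = -10 - \frac{40}{-14} = -10 - - \frac{20}{7} = -10 + \frac{20}{7} = - \frac{50}{7}$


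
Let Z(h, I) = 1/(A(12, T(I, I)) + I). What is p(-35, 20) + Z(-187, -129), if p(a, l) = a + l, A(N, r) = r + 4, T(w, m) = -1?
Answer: -1891/126 ≈ -15.008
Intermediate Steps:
A(N, r) = 4 + r
Z(h, I) = 1/(3 + I) (Z(h, I) = 1/((4 - 1) + I) = 1/(3 + I))
p(-35, 20) + Z(-187, -129) = (-35 + 20) + 1/(3 - 129) = -15 + 1/(-126) = -15 - 1/126 = -1891/126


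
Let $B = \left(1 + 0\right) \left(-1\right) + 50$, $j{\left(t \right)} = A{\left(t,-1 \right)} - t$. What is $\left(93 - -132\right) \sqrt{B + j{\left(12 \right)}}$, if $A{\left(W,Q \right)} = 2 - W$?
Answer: $675 \sqrt{3} \approx 1169.1$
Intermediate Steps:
$j{\left(t \right)} = 2 - 2 t$ ($j{\left(t \right)} = \left(2 - t\right) - t = 2 - 2 t$)
$B = 49$ ($B = 1 \left(-1\right) + 50 = -1 + 50 = 49$)
$\left(93 - -132\right) \sqrt{B + j{\left(12 \right)}} = \left(93 - -132\right) \sqrt{49 + \left(2 - 24\right)} = \left(93 + 132\right) \sqrt{49 + \left(2 - 24\right)} = 225 \sqrt{49 - 22} = 225 \sqrt{27} = 225 \cdot 3 \sqrt{3} = 675 \sqrt{3}$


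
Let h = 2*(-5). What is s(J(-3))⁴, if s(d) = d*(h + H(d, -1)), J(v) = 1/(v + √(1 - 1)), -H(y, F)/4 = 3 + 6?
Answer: 4477456/81 ≈ 55277.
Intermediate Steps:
H(y, F) = -36 (H(y, F) = -4*(3 + 6) = -4*9 = -36)
h = -10
J(v) = 1/v (J(v) = 1/(v + √0) = 1/(v + 0) = 1/v)
s(d) = -46*d (s(d) = d*(-10 - 36) = d*(-46) = -46*d)
s(J(-3))⁴ = (-46/(-3))⁴ = (-46*(-⅓))⁴ = (46/3)⁴ = 4477456/81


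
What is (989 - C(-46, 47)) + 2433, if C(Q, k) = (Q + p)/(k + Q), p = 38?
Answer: 3430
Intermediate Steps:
C(Q, k) = (38 + Q)/(Q + k) (C(Q, k) = (Q + 38)/(k + Q) = (38 + Q)/(Q + k))
(989 - C(-46, 47)) + 2433 = (989 - (38 - 46)/(-46 + 47)) + 2433 = (989 - (-8)/1) + 2433 = (989 - (-8)) + 2433 = (989 - 1*(-8)) + 2433 = (989 + 8) + 2433 = 997 + 2433 = 3430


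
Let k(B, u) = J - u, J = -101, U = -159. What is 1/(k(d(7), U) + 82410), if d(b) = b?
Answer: 1/82468 ≈ 1.2126e-5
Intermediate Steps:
k(B, u) = -101 - u
1/(k(d(7), U) + 82410) = 1/((-101 - 1*(-159)) + 82410) = 1/((-101 + 159) + 82410) = 1/(58 + 82410) = 1/82468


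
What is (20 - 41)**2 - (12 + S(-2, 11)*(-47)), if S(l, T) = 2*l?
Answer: 241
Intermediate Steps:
(20 - 41)**2 - (12 + S(-2, 11)*(-47)) = (20 - 41)**2 - (12 + (2*(-2))*(-47)) = (-21)**2 - (12 - 4*(-47)) = 441 - (12 + 188) = 441 - 1*200 = 441 - 200 = 241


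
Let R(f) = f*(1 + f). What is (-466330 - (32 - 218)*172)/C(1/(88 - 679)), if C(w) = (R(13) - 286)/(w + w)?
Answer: -217169/15366 ≈ -14.133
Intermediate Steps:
C(w) = -52/w (C(w) = (13*(1 + 13) - 286)/(w + w) = (13*14 - 286)/((2*w)) = (182 - 286)*(1/(2*w)) = -52/w)
(-466330 - (32 - 218)*172)/C(1/(88 - 679)) = (-466330 - (32 - 218)*172)/((-52/(1/(88 - 679)))) = (-466330 - (-186)*172)/((-52/(1/(-591)))) = (-466330 - 1*(-31992))/((-52/(-1/591))) = (-466330 + 31992)/((-52*(-591))) = -434338/30732 = -434338*1/30732 = -217169/15366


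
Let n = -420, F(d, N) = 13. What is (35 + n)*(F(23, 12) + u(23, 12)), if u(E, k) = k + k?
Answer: -14245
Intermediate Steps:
u(E, k) = 2*k
(35 + n)*(F(23, 12) + u(23, 12)) = (35 - 420)*(13 + 2*12) = -385*(13 + 24) = -385*37 = -14245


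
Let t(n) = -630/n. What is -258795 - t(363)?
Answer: -31313985/121 ≈ -2.5879e+5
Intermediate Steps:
-258795 - t(363) = -258795 - (-630)/363 = -258795 - 1*(-210/121) = -258795 + 210/121 = -31313985/121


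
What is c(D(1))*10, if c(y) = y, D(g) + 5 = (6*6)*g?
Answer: 310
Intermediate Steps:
D(g) = -5 + 36*g (D(g) = -5 + (6*6)*g = -5 + 36*g)
c(D(1))*10 = (-5 + 36*1)*10 = (-5 + 36)*10 = 31*10 = 310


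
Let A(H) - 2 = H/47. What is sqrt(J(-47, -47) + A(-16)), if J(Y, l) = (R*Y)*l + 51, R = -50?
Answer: 5*I*sqrt(9754709)/47 ≈ 332.26*I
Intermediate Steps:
J(Y, l) = 51 - 50*Y*l (J(Y, l) = (-50*Y)*l + 51 = -50*Y*l + 51 = 51 - 50*Y*l)
A(H) = 2 + H/47
sqrt(J(-47, -47) + A(-16)) = sqrt((51 - 50*(-47)*(-47)) + (2 + (1/47)*(-16))) = sqrt((51 - 110450) + (2 - 16/47)) = sqrt(-110399 + 78/47) = sqrt(-5188675/47) = 5*I*sqrt(9754709)/47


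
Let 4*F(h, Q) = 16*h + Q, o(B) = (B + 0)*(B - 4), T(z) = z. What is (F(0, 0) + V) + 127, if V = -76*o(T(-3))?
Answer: -1469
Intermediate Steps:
o(B) = B*(-4 + B)
F(h, Q) = 4*h + Q/4 (F(h, Q) = (16*h + Q)/4 = (Q + 16*h)/4 = 4*h + Q/4)
V = -1596 (V = -(-228)*(-4 - 3) = -(-228)*(-7) = -76*21 = -1596)
(F(0, 0) + V) + 127 = ((4*0 + (¼)*0) - 1596) + 127 = ((0 + 0) - 1596) + 127 = (0 - 1596) + 127 = -1596 + 127 = -1469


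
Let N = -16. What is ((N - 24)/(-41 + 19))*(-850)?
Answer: -17000/11 ≈ -1545.5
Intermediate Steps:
((N - 24)/(-41 + 19))*(-850) = ((-16 - 24)/(-41 + 19))*(-850) = -40/(-22)*(-850) = -40*(-1/22)*(-850) = (20/11)*(-850) = -17000/11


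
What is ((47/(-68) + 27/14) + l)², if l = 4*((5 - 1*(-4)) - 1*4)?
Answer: 102191881/226576 ≈ 451.03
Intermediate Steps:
l = 20 (l = 4*((5 + 4) - 4) = 4*(9 - 4) = 4*5 = 20)
((47/(-68) + 27/14) + l)² = ((47/(-68) + 27/14) + 20)² = ((47*(-1/68) + 27*(1/14)) + 20)² = ((-47/68 + 27/14) + 20)² = (589/476 + 20)² = (10109/476)² = 102191881/226576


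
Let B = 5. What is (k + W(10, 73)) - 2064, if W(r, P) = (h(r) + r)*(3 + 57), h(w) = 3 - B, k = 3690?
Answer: 2106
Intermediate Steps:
h(w) = -2 (h(w) = 3 - 1*5 = 3 - 5 = -2)
W(r, P) = -120 + 60*r (W(r, P) = (-2 + r)*(3 + 57) = (-2 + r)*60 = -120 + 60*r)
(k + W(10, 73)) - 2064 = (3690 + (-120 + 60*10)) - 2064 = (3690 + (-120 + 600)) - 2064 = (3690 + 480) - 2064 = 4170 - 2064 = 2106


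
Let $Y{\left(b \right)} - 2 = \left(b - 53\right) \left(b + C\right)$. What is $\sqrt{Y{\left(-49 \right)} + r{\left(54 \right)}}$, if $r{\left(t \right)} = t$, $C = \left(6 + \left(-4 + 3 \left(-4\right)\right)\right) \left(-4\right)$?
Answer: $\sqrt{974} \approx 31.209$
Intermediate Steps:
$C = 40$ ($C = \left(6 - 16\right) \left(-4\right) = \left(-10\right) \left(-4\right) = 40$)
$Y{\left(b \right)} = 2 + \left(-53 + b\right) \left(40 + b\right)$ ($Y{\left(b \right)} = 2 + \left(b - 53\right) \left(b + 40\right) = 2 + \left(-53 + b\right) \left(40 + b\right)$)
$\sqrt{Y{\left(-49 \right)} + r{\left(54 \right)}} = \sqrt{\left(-2118 + \left(-49\right)^{2} - -637\right) + 54} = \sqrt{\left(-2118 + 2401 + 637\right) + 54} = \sqrt{920 + 54} = \sqrt{974}$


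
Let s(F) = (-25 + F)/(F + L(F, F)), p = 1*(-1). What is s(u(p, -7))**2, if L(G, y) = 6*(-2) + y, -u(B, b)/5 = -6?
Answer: 25/2304 ≈ 0.010851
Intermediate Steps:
p = -1
u(B, b) = 30 (u(B, b) = -5*(-6) = 30)
L(G, y) = -12 + y
s(F) = (-25 + F)/(-12 + 2*F) (s(F) = (-25 + F)/(F + (-12 + F)) = (-25 + F)/(-12 + 2*F))
s(u(p, -7))**2 = ((-25 + 30)/(2*(-6 + 30)))**2 = ((1/2)*5/24)**2 = ((1/2)*(1/24)*5)**2 = (5/48)**2 = 25/2304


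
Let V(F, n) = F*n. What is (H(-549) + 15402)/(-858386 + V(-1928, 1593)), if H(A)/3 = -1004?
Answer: -1239/392969 ≈ -0.0031529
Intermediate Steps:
H(A) = -3012 (H(A) = 3*(-1004) = -3012)
(H(-549) + 15402)/(-858386 + V(-1928, 1593)) = (-3012 + 15402)/(-858386 - 1928*1593) = 12390/(-858386 - 3071304) = 12390/(-3929690) = 12390*(-1/3929690) = -1239/392969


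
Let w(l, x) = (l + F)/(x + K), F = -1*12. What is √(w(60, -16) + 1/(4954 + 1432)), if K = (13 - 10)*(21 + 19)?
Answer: √3181996922/83018 ≈ 0.67948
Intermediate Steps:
F = -12
K = 120 (K = 3*40 = 120)
w(l, x) = (-12 + l)/(120 + x) (w(l, x) = (l - 12)/(x + 120) = (-12 + l)/(120 + x))
√(w(60, -16) + 1/(4954 + 1432)) = √((-12 + 60)/(120 - 16) + 1/(4954 + 1432)) = √(48/104 + 1/6386) = √((1/104)*48 + 1/6386) = √(6/13 + 1/6386) = √(38329/83018) = √3181996922/83018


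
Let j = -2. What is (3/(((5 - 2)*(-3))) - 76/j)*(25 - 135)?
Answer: -12430/3 ≈ -4143.3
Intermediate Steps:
(3/(((5 - 2)*(-3))) - 76/j)*(25 - 135) = (3/(((5 - 2)*(-3))) - 76/(-2))*(25 - 135) = (3/((3*(-3))) - 76*(-½))*(-110) = (3/(-9) + 38)*(-110) = (3*(-⅑) + 38)*(-110) = (-⅓ + 38)*(-110) = (113/3)*(-110) = -12430/3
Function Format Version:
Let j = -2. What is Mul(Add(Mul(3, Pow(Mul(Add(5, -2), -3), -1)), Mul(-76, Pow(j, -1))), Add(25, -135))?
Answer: Rational(-12430, 3) ≈ -4143.3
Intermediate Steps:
Mul(Add(Mul(3, Pow(Mul(Add(5, -2), -3), -1)), Mul(-76, Pow(j, -1))), Add(25, -135)) = Mul(Add(Mul(3, Pow(Mul(Add(5, -2), -3), -1)), Mul(-76, Pow(-2, -1))), Add(25, -135)) = Mul(Add(Mul(3, Pow(Mul(3, -3), -1)), Mul(-76, Rational(-1, 2))), -110) = Mul(Add(Mul(3, Pow(-9, -1)), 38), -110) = Mul(Add(Mul(3, Rational(-1, 9)), 38), -110) = Mul(Add(Rational(-1, 3), 38), -110) = Mul(Rational(113, 3), -110) = Rational(-12430, 3)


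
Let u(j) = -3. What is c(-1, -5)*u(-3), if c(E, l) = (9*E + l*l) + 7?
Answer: -69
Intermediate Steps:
c(E, l) = 7 + l² + 9*E (c(E, l) = (9*E + l²) + 7 = (l² + 9*E) + 7 = 7 + l² + 9*E)
c(-1, -5)*u(-3) = (7 + (-5)² + 9*(-1))*(-3) = (7 + 25 - 9)*(-3) = 23*(-3) = -69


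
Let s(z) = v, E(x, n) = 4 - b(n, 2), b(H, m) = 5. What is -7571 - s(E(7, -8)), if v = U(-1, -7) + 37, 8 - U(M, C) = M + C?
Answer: -7624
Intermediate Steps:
U(M, C) = 8 - C - M (U(M, C) = 8 - (M + C) = 8 - (C + M) = 8 + (-C - M) = 8 - C - M)
E(x, n) = -1 (E(x, n) = 4 - 1*5 = 4 - 5 = -1)
v = 53 (v = (8 - 1*(-7) - 1*(-1)) + 37 = (8 + 7 + 1) + 37 = 16 + 37 = 53)
s(z) = 53
-7571 - s(E(7, -8)) = -7571 - 1*53 = -7571 - 53 = -7624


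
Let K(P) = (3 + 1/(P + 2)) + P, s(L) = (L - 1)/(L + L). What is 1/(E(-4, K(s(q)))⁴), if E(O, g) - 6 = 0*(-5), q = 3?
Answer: 1/1296 ≈ 0.00077160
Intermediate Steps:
s(L) = (-1 + L)/(2*L) (s(L) = (-1 + L)/((2*L)) = (-1 + L)*(1/(2*L)) = (-1 + L)/(2*L))
K(P) = 3 + P + 1/(2 + P) (K(P) = (3 + 1/(2 + P)) + P = 3 + P + 1/(2 + P))
E(O, g) = 6 (E(O, g) = 6 + 0*(-5) = 6 + 0 = 6)
1/(E(-4, K(s(q)))⁴) = 1/(6⁴) = 1/1296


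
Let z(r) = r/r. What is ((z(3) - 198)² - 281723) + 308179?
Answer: 65265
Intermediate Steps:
z(r) = 1
((z(3) - 198)² - 281723) + 308179 = ((1 - 198)² - 281723) + 308179 = ((-197)² - 281723) + 308179 = (38809 - 281723) + 308179 = -242914 + 308179 = 65265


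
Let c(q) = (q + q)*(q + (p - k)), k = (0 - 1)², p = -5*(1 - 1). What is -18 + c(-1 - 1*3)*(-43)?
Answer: -1738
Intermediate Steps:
p = 0 (p = -5*0 = 0)
k = 1 (k = (-1)² = 1)
c(q) = 2*q*(-1 + q) (c(q) = (q + q)*(q + (0 - 1*1)) = (2*q)*(q + (0 - 1)) = (2*q)*(q - 1) = (2*q)*(-1 + q) = 2*q*(-1 + q))
-18 + c(-1 - 1*3)*(-43) = -18 + (2*(-1 - 1*3)*(-1 + (-1 - 1*3)))*(-43) = -18 + (2*(-1 - 3)*(-1 + (-1 - 3)))*(-43) = -18 + (2*(-4)*(-1 - 4))*(-43) = -18 + (2*(-4)*(-5))*(-43) = -18 + 40*(-43) = -18 - 1720 = -1738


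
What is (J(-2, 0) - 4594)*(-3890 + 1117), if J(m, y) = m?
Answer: 12744708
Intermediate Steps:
(J(-2, 0) - 4594)*(-3890 + 1117) = (-2 - 4594)*(-3890 + 1117) = -4596*(-2773) = 12744708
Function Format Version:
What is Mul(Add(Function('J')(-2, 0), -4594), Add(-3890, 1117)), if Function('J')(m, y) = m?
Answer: 12744708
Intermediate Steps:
Mul(Add(Function('J')(-2, 0), -4594), Add(-3890, 1117)) = Mul(Add(-2, -4594), Add(-3890, 1117)) = Mul(-4596, -2773) = 12744708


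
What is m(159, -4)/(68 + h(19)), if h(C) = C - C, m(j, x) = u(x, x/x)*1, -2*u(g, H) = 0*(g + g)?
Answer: 0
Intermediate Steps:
u(g, H) = 0 (u(g, H) = -0*(g + g) = -0*2*g = -½*0 = 0)
m(j, x) = 0 (m(j, x) = 0*1 = 0)
h(C) = 0
m(159, -4)/(68 + h(19)) = 0/(68 + 0) = 0/68 = 0*(1/68) = 0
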